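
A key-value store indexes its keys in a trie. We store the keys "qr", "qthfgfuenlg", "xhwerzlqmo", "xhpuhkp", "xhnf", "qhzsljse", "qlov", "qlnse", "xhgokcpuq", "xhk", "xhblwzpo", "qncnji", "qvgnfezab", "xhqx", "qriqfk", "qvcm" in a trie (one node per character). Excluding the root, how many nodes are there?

Count nodes per top-level branch (shared prefixes stored once):
  'q'-branch (qhzsljse, qlnse, qlov, qncnji, qr, qriqfk, qthfgfuenlg, qvcm, qvgnfezab): 44 nodes
  'x'-branch (xhblwzpo, xhgokcpuq, xhk, xhnf, xhpuhkp, xhqx, xhwerzlqmo): 33 nodes
Sum: 77

77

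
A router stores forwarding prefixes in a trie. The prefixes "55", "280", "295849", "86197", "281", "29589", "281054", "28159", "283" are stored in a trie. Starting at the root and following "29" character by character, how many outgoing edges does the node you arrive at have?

Walk "29" from the root, arriving at one node.
Characters that immediately follow "29" among the stored strings: {5}.
That node has 1 child edge.

1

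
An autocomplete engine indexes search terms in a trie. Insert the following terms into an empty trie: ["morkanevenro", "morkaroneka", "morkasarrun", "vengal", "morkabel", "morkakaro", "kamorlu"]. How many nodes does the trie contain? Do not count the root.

Trace insertions, counting only characters that open a new branch:
  "morkanevenro" → 12 new (m, o, r, k, a, n, e, v, e, n, r, o)
  "morkaroneka" → prefix "morka" already present; 6 new (r, o, n, e, k, a)
  "morkasarrun" → prefix "morka" already present; 6 new (s, a, r, r, u, n)
  "vengal" → 6 new (v, e, n, g, a, l)
  "morkabel" → prefix "morka" already present; 3 new (b, e, l)
  "morkakaro" → prefix "morka" already present; 4 new (k, a, r, o)
  "kamorlu" → 7 new (k, a, m, o, r, l, u)
Total nodes = 12 + 6 + 6 + 6 + 3 + 4 + 7 = 44

44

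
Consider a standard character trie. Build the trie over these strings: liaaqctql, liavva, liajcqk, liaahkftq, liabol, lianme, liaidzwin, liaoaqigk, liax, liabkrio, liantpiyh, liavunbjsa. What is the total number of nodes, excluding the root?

55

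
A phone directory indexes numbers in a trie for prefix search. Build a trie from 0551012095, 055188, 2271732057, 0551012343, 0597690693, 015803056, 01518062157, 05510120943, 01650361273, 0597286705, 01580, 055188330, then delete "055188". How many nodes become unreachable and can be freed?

0

Walk "055188" from the leaf back toward the root, removing each node that no remaining word uses.
Every node on "055188" is still needed (e.g. by "055188330"), so nothing is freed.
Nodes removed: 0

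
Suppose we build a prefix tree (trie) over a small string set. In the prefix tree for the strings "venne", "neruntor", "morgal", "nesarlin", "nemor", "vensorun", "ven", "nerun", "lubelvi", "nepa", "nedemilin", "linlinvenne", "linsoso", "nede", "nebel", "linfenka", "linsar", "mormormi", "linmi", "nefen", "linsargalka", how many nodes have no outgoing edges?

A leaf is a node with no children — equivalently, the end of a word that is not a proper prefix of any other stored word.
Those words: "linfenka", "linlinvenne", "linmi", "linsargalka", "linsoso", "lubelvi", "morgal", "mormormi", "nebel", "nedemilin", "nefen", "nemor", "nepa", "neruntor", "nesarlin", "venne", "vensorun"
Leaf count: 17

17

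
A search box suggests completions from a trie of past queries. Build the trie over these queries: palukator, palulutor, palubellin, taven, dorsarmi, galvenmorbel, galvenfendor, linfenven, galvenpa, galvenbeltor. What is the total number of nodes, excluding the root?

68

For each word, the new-node count is its length minus the longest prefix already in the trie:
  "palukator" → 9 new (p, a, l, u, k, a, t, o, r)
  "palulutor" → prefix "palu" already present; 5 new (l, u, t, o, r)
  "palubellin" → prefix "palu" already present; 6 new (b, e, l, l, i, n)
  "taven" → 5 new (t, a, v, e, n)
  "dorsarmi" → 8 new (d, o, r, s, a, r, m, i)
  "galvenmorbel" → 12 new (g, a, l, v, e, n, m, o, r, b, e, l)
  "galvenfendor" → prefix "galven" already present; 6 new (f, e, n, d, o, r)
  "linfenven" → 9 new (l, i, n, f, e, n, v, e, n)
  "galvenpa" → prefix "galven" already present; 2 new (p, a)
  "galvenbeltor" → prefix "galven" already present; 6 new (b, e, l, t, o, r)
Total nodes = 9 + 5 + 6 + 5 + 8 + 12 + 6 + 9 + 2 + 6 = 68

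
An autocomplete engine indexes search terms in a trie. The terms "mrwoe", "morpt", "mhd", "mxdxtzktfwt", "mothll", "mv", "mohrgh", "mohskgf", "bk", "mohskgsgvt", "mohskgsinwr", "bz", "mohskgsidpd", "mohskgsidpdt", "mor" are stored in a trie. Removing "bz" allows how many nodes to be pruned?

1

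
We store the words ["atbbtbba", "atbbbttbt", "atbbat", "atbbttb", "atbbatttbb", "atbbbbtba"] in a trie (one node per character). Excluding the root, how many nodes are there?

25

Insert word by word; a character creates a node only if that edge doesn't already exist:
  "atbbtbba" → 8 new (a, t, b, b, t, b, b, a)
  "atbbbttbt" → prefix "atbb" already present; 5 new (b, t, t, b, t)
  "atbbat" → prefix "atbb" already present; 2 new (a, t)
  "atbbttb" → prefix "atbbt" already present; 2 new (t, b)
  "atbbatttbb" → prefix "atbbat" already present; 4 new (t, t, b, b)
  "atbbbbtba" → prefix "atbbb" already present; 4 new (b, t, b, a)
Total nodes = 8 + 5 + 2 + 2 + 4 + 4 = 25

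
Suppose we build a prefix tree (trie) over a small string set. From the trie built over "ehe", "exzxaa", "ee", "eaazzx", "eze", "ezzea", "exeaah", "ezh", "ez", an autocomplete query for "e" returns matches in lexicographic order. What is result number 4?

Words with prefix "e", in lexicographic order: "eaazzx", "ee", "ehe", "exeaah", "exzxaa", "ez", "eze", "ezh", "ezzea"
Position 4: exeaah

exeaah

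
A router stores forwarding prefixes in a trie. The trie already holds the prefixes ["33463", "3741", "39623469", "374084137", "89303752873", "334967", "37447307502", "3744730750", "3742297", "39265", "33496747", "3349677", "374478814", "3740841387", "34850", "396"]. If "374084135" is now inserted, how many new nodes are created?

Walking "374084135" from the root, the first 8 characters ("37408413") follow existing edges; "5" is the first miss.
So 9 − 8 = 1 new nodes.

1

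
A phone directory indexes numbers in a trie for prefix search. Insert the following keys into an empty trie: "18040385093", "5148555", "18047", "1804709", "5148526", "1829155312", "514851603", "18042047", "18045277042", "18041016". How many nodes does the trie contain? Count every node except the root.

50

For each word, the new-node count is its length minus the longest prefix already in the trie:
  "18040385093" → 11 new (1, 8, 0, 4, 0, 3, 8, 5, 0, 9, 3)
  "5148555" → 7 new (5, 1, 4, 8, 5, 5, 5)
  "18047" → prefix "1804" already present; 1 new (7)
  "1804709" → prefix "18047" already present; 2 new (0, 9)
  "5148526" → prefix "51485" already present; 2 new (2, 6)
  "1829155312" → prefix "18" already present; 8 new (2, 9, 1, 5, 5, 3, 1, 2)
  "514851603" → prefix "51485" already present; 4 new (1, 6, 0, 3)
  "18042047" → prefix "1804" already present; 4 new (2, 0, 4, 7)
  "18045277042" → prefix "1804" already present; 7 new (5, 2, 7, 7, 0, 4, 2)
  "18041016" → prefix "1804" already present; 4 new (1, 0, 1, 6)
Total nodes = 11 + 7 + 1 + 2 + 2 + 8 + 4 + 4 + 7 + 4 = 50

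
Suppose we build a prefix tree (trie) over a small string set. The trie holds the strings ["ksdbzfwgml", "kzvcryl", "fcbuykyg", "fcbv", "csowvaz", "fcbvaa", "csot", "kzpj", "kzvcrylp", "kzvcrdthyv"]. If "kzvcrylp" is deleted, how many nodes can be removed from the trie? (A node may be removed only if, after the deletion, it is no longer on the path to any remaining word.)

A node on "kzvcrylp"'s path can go only if nothing else ends at it or branches off below it.
The suffix "p" (1 node) is used only by "kzvcrylp"; "kzvcryl" is itself a stored word, so pruning stops there.
Nodes removed: 1

1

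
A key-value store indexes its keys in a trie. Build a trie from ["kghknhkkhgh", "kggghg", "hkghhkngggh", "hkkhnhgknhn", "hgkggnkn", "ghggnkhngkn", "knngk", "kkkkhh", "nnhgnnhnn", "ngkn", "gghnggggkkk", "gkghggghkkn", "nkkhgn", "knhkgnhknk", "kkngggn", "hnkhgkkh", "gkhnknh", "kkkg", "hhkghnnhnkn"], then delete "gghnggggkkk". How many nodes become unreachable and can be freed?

After clearing the end-marker at "gghnggggkkk", prune upward until reaching a node still needed by another word.
The suffix "ghnggggkkk" (10 nodes) is used only by "gghnggggkkk"; the node for "g" still has the child "h", so pruning stops there.
Nodes removed: 10

10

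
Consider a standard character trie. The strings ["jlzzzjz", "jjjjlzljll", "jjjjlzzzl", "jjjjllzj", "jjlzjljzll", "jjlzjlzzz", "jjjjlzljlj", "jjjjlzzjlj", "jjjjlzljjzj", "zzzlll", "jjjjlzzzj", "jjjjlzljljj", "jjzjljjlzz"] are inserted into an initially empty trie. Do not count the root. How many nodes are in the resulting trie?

56

Count nodes per top-level branch (shared prefixes stored once):
  'j'-branch (jjjjllzj, jjjjlzljjzj, jjjjlzljlj, jjjjlzljljj, jjjjlzljll, jjjjlzzjlj, jjjjlzzzj, jjjjlzzzl, jjlzjljzll, jjlzjlzzz, jjzjljjlzz, jlzzzjz): 50 nodes
  'z'-branch (zzzlll): 6 nodes
Sum: 56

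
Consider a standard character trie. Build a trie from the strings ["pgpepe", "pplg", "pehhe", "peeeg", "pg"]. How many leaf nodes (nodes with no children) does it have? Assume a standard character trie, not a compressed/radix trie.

4

Leaves are exactly the stored words that no other stored word extends.
Those words: "peeeg", "pehhe", "pgpepe", "pplg"
Leaf count: 4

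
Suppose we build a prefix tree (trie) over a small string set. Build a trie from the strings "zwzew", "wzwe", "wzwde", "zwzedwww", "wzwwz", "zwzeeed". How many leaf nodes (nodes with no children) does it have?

6

Leaves are exactly the stored words that no other stored word extends.
Those words: "wzwde", "wzwe", "wzwwz", "zwzedwww", "zwzeeed", "zwzew"
Leaf count: 6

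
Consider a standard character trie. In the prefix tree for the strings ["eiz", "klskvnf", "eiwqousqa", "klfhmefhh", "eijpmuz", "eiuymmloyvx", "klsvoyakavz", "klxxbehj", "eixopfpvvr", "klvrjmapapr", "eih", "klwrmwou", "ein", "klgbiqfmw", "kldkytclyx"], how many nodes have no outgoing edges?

Leaves are exactly the stored words that no other stored word extends.
Those words: "eih", "eijpmuz", "ein", "eiuymmloyvx", "eiwqousqa", "eixopfpvvr", "eiz", "kldkytclyx", "klfhmefhh", "klgbiqfmw", "klskvnf", "klsvoyakavz", "klvrjmapapr", "klwrmwou", "klxxbehj"
Leaf count: 15

15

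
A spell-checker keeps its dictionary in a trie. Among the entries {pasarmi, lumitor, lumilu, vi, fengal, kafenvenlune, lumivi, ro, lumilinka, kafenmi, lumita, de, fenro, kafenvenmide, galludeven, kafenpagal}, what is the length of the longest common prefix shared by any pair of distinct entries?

8

Equivalently: take the maximum, over all pairs, of their longest common prefix length.
"kafenvenlune" and "kafenvenmide" agree on "kafenven" (8 characters) before diverging; nothing deeper is shared.
Longest shared-prefix length: 8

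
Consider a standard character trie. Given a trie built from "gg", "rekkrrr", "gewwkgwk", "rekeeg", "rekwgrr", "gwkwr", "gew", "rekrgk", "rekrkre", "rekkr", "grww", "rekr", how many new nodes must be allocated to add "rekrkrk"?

1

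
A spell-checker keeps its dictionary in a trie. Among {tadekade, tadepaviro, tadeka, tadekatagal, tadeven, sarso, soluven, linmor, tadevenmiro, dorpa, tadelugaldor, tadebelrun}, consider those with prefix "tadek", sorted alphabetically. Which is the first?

tadeka

Filter for "tadek…" and sort: "tadeka", "tadekade", "tadekatagal"
Position 1: tadeka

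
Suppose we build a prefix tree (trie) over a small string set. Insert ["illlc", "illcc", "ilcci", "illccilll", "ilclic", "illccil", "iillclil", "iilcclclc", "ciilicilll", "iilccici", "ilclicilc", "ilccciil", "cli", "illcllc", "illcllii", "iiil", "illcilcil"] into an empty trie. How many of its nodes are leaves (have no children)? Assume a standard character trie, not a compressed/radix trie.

A leaf is a node with no children — equivalently, the end of a word that is not a proper prefix of any other stored word.
Those words: "ciilicilll", "cli", "iiil", "iilccici", "iilcclclc", "iillclil", "ilccciil", "ilcci", "ilclicilc", "illccilll", "illcilcil", "illcllc", "illcllii", "illlc"
Leaf count: 14

14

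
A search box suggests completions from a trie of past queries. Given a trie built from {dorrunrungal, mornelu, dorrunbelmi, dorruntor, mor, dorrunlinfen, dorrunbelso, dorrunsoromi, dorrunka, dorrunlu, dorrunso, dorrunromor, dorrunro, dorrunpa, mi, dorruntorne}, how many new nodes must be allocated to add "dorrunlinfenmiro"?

"dorrunlinfen" is already a path in the trie; the remaining "miro" must be added.
Each of the 4 remaining characters creates one node.

4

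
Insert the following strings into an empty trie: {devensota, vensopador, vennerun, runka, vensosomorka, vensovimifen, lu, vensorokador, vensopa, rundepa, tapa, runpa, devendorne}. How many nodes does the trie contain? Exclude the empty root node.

67

For each word, the new-node count is its length minus the longest prefix already in the trie:
  "devensota" → 9 new (d, e, v, e, n, s, o, t, a)
  "vensopador" → 10 new (v, e, n, s, o, p, a, d, o, r)
  "vennerun" → prefix "ven" already present; 5 new (n, e, r, u, n)
  "runka" → 5 new (r, u, n, k, a)
  "vensosomorka" → prefix "venso" already present; 7 new (s, o, m, o, r, k, a)
  "vensovimifen" → prefix "venso" already present; 7 new (v, i, m, i, f, e, n)
  "lu" → 2 new (l, u)
  "vensorokador" → prefix "venso" already present; 7 new (r, o, k, a, d, o, r)
  "vensopa" → prefix "vensopa" already present; 0 new (none)
  "rundepa" → prefix "run" already present; 4 new (d, e, p, a)
  "tapa" → 4 new (t, a, p, a)
  "runpa" → prefix "run" already present; 2 new (p, a)
  "devendorne" → prefix "deven" already present; 5 new (d, o, r, n, e)
Total nodes = 9 + 10 + 5 + 5 + 7 + 7 + 2 + 7 + 0 + 4 + 4 + 2 + 5 = 67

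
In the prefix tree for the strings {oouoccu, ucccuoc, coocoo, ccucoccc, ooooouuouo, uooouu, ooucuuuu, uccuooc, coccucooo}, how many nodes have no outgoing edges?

9

Leaves are exactly the stored words that no other stored word extends.
Those words: "ccucoccc", "coccucooo", "coocoo", "ooooouuouo", "ooucuuuu", "oouoccu", "ucccuoc", "uccuooc", "uooouu"
Leaf count: 9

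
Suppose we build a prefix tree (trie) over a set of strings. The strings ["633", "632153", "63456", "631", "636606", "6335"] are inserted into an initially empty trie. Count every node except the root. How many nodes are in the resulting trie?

For each word, the new-node count is its length minus the longest prefix already in the trie:
  "633" → 3 new (6, 3, 3)
  "632153" → prefix "63" already present; 4 new (2, 1, 5, 3)
  "63456" → prefix "63" already present; 3 new (4, 5, 6)
  "631" → prefix "63" already present; 1 new (1)
  "636606" → prefix "63" already present; 4 new (6, 6, 0, 6)
  "6335" → prefix "633" already present; 1 new (5)
Total nodes = 3 + 4 + 3 + 1 + 4 + 1 = 16

16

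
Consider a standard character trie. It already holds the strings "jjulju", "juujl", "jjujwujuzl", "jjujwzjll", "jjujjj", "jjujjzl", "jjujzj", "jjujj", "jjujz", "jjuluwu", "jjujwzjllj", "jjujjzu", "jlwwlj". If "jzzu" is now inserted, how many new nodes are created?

Walking "jzzu" from the root, the first 1 characters ("j") follow existing edges; "z" is the first miss.
Each of the 3 remaining characters creates one node.

3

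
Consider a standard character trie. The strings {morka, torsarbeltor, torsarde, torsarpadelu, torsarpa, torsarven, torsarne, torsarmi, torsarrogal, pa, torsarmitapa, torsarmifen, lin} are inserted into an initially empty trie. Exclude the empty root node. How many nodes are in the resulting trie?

For each word, the new-node count is its length minus the longest prefix already in the trie:
  "morka" → 5 new (m, o, r, k, a)
  "torsarbeltor" → 12 new (t, o, r, s, a, r, b, e, l, t, o, r)
  "torsarde" → prefix "torsar" already present; 2 new (d, e)
  "torsarpadelu" → prefix "torsar" already present; 6 new (p, a, d, e, l, u)
  "torsarpa" → prefix "torsarpa" already present; 0 new (none)
  "torsarven" → prefix "torsar" already present; 3 new (v, e, n)
  "torsarne" → prefix "torsar" already present; 2 new (n, e)
  "torsarmi" → prefix "torsar" already present; 2 new (m, i)
  "torsarrogal" → prefix "torsar" already present; 5 new (r, o, g, a, l)
  "pa" → 2 new (p, a)
  "torsarmitapa" → prefix "torsarmi" already present; 4 new (t, a, p, a)
  "torsarmifen" → prefix "torsarmi" already present; 3 new (f, e, n)
  "lin" → 3 new (l, i, n)
Total nodes = 5 + 12 + 2 + 6 + 0 + 3 + 2 + 2 + 5 + 2 + 4 + 3 + 3 = 49

49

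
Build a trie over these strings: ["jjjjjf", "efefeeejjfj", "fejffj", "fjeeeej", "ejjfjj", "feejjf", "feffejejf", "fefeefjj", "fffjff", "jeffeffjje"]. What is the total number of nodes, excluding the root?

64

Trace insertions, counting only characters that open a new branch:
  "jjjjjf" → 6 new (j, j, j, j, j, f)
  "efefeeejjfj" → 11 new (e, f, e, f, e, e, e, j, j, f, j)
  "fejffj" → 6 new (f, e, j, f, f, j)
  "fjeeeej" → prefix "f" already present; 6 new (j, e, e, e, e, j)
  "ejjfjj" → prefix "e" already present; 5 new (j, j, f, j, j)
  "feejjf" → prefix "fe" already present; 4 new (e, j, j, f)
  "feffejejf" → prefix "fe" already present; 7 new (f, f, e, j, e, j, f)
  "fefeefjj" → prefix "fef" already present; 5 new (e, e, f, j, j)
  "fffjff" → prefix "f" already present; 5 new (f, f, j, f, f)
  "jeffeffjje" → prefix "j" already present; 9 new (e, f, f, e, f, f, j, j, e)
Total nodes = 6 + 11 + 6 + 6 + 5 + 4 + 7 + 5 + 5 + 9 = 64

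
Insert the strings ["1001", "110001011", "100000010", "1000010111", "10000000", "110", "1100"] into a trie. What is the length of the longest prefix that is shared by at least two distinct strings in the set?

Equivalently: take the maximum, over all pairs, of their longest common prefix length.
"10000000" and "100000010" agree on "1000000" (7 characters) before diverging; nothing deeper is shared.
Longest shared-prefix length: 7

7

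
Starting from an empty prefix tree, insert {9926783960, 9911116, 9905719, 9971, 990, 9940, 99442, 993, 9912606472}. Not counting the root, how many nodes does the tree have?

34

Trie structure (* marks end of a word):
(root)
└─ 9
   └─ 9
      ├─ 0 *
      │  └─ 5
      │     └─ 7
      │        └─ 1
      │           └─ 9 *
      ├─ 1
      │  ├─ 1
      │  │  └─ 1
      │  │     └─ 1
      │  │        └─ 6 *
      │  └─ 2
      │     └─ 6
      │        └─ 0
      │           └─ 6
      │              └─ 4
      │                 └─ 7
      │                    └─ 2 *
      ├─ 2
      │  └─ 6
      │     └─ 7
      │        └─ 8
      │           └─ 3
      │              └─ 9
      │                 └─ 6
      │                    └─ 0 *
      ├─ 3 *
      ├─ 4
      │  ├─ 0 *
      │  └─ 4
      │     └─ 2 *
      └─ 7
         └─ 1 *
Counting every labelled node above: 34.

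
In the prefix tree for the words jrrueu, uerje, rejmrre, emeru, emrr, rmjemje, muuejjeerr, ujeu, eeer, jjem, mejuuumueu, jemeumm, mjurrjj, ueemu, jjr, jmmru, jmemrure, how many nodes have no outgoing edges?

17

A leaf is a node with no children — equivalently, the end of a word that is not a proper prefix of any other stored word.
Those words: "eeer", "emeru", "emrr", "jemeumm", "jjem", "jjr", "jmemrure", "jmmru", "jrrueu", "mejuuumueu", "mjurrjj", "muuejjeerr", "rejmrre", "rmjemje", "ueemu", "uerje", "ujeu"
Leaf count: 17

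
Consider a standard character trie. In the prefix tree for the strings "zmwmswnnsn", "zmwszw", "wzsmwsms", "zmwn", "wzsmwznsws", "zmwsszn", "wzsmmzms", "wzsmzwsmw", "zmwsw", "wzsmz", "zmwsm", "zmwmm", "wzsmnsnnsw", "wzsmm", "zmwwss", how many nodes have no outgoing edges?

A leaf is a node with no children — equivalently, the end of a word that is not a proper prefix of any other stored word.
Those words: "wzsmmzms", "wzsmnsnnsw", "wzsmwsms", "wzsmwznsws", "wzsmzwsmw", "zmwmm", "zmwmswnnsn", "zmwn", "zmwsm", "zmwsszn", "zmwsw", "zmwszw", "zmwwss"
Leaf count: 13

13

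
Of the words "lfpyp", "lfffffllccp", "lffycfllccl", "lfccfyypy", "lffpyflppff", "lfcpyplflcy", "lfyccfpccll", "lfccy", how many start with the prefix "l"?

Walk to "l"; the words in its subtree are exactly those with that prefix.
Words under "l": lfccfyypy, lfccy, lfcpyplflcy, lfffffllccp, lffpyflppff, lffycfllccl, lfpyp, lfyccfpccll
Count: 8

8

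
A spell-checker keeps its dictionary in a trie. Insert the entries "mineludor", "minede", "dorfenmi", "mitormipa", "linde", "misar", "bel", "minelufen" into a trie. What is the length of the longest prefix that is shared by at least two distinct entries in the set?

6

Equivalently: take the maximum, over all pairs, of their longest common prefix length.
e.g. "mineludor" and "minelufen" share the prefix "minelu" of length 6; no pair shares a longer one.
Longest shared-prefix length: 6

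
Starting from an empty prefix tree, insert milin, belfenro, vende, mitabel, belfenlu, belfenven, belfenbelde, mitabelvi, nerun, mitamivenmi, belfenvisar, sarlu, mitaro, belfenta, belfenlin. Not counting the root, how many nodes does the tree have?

Insert word by word; a character creates a node only if that edge doesn't already exist:
  "milin" → 5 new (m, i, l, i, n)
  "belfenro" → 8 new (b, e, l, f, e, n, r, o)
  "vende" → 5 new (v, e, n, d, e)
  "mitabel" → prefix "mi" already present; 5 new (t, a, b, e, l)
  "belfenlu" → prefix "belfen" already present; 2 new (l, u)
  "belfenven" → prefix "belfen" already present; 3 new (v, e, n)
  "belfenbelde" → prefix "belfen" already present; 5 new (b, e, l, d, e)
  "mitabelvi" → prefix "mitabel" already present; 2 new (v, i)
  "nerun" → 5 new (n, e, r, u, n)
  "mitamivenmi" → prefix "mita" already present; 7 new (m, i, v, e, n, m, i)
  "belfenvisar" → prefix "belfenv" already present; 4 new (i, s, a, r)
  "sarlu" → 5 new (s, a, r, l, u)
  "mitaro" → prefix "mita" already present; 2 new (r, o)
  "belfenta" → prefix "belfen" already present; 2 new (t, a)
  "belfenlin" → prefix "belfenl" already present; 2 new (i, n)
Total nodes = 5 + 8 + 5 + 5 + 2 + 3 + 5 + 2 + 5 + 7 + 4 + 5 + 2 + 2 + 2 = 62

62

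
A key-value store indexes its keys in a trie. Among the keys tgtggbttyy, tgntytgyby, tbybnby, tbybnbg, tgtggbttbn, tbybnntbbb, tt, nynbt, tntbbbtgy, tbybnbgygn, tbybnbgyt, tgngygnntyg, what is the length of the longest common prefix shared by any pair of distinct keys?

Look for the deepest trie node that still has at least two words in its subtree.
"tbybnbgygn" and "tbybnbgyt" agree on "tbybnbgy" (8 characters) before diverging; nothing deeper is shared.
Longest shared-prefix length: 8

8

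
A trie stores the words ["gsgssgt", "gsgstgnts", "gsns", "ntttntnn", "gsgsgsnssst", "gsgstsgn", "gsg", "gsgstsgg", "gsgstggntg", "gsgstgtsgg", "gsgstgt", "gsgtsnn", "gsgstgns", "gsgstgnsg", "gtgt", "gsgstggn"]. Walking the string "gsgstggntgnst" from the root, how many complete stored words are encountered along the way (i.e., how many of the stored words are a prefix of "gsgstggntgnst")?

3

Check each prefix of "gsgstggntgnst" against the stored set — each match is an end-marker on the path.
Prefixes of the query that are stored words: "gsg", "gsgstggn", "gsgstggntg"
Count: 3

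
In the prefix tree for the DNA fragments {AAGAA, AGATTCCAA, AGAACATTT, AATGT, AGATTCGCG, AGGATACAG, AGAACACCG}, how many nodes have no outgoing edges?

7

Leaves are exactly the stored words that no other stored word extends.
Those words: "AAGAA", "AATGT", "AGAACACCG", "AGAACATTT", "AGATTCCAA", "AGATTCGCG", "AGGATACAG"
Leaf count: 7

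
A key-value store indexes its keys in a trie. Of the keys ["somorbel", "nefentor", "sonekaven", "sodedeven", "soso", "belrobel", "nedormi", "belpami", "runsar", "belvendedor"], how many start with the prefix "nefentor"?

Walk to "nefentor"; the words in its subtree are exactly those with that prefix.
Words under "nefentor": nefentor
Count: 1

1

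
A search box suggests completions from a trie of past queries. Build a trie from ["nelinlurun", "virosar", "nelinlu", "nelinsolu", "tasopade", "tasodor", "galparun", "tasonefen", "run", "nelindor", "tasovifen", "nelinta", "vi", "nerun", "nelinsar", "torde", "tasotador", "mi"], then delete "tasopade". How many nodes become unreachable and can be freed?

4

A node on "tasopade"'s path can go only if nothing else ends at it or branches off below it.
The suffix "pade" (4 nodes) is used only by "tasopade"; the node for "taso" still has the child "d", so pruning stops there.
Nodes removed: 4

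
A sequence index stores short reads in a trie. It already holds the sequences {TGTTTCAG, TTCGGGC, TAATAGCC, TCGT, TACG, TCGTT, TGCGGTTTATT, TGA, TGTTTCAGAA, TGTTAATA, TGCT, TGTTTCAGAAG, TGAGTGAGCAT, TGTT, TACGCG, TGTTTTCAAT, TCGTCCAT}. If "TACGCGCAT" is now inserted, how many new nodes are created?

"TACGCG" is already a path in the trie; the remaining "CAT" must be added.
Each of the 3 remaining characters creates one node.

3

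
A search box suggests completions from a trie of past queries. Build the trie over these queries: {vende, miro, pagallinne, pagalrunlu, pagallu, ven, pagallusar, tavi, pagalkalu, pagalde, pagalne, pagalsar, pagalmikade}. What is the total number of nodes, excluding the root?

49

For each word, the new-node count is its length minus the longest prefix already in the trie:
  "vende" → 5 new (v, e, n, d, e)
  "miro" → 4 new (m, i, r, o)
  "pagallinne" → 10 new (p, a, g, a, l, l, i, n, n, e)
  "pagalrunlu" → prefix "pagal" already present; 5 new (r, u, n, l, u)
  "pagallu" → prefix "pagall" already present; 1 new (u)
  "ven" → prefix "ven" already present; 0 new (none)
  "pagallusar" → prefix "pagallu" already present; 3 new (s, a, r)
  "tavi" → 4 new (t, a, v, i)
  "pagalkalu" → prefix "pagal" already present; 4 new (k, a, l, u)
  "pagalde" → prefix "pagal" already present; 2 new (d, e)
  "pagalne" → prefix "pagal" already present; 2 new (n, e)
  "pagalsar" → prefix "pagal" already present; 3 new (s, a, r)
  "pagalmikade" → prefix "pagal" already present; 6 new (m, i, k, a, d, e)
Total nodes = 5 + 4 + 10 + 5 + 1 + 0 + 3 + 4 + 4 + 2 + 2 + 3 + 6 = 49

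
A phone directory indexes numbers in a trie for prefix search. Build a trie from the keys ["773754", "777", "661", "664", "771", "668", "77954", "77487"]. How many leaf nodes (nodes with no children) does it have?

8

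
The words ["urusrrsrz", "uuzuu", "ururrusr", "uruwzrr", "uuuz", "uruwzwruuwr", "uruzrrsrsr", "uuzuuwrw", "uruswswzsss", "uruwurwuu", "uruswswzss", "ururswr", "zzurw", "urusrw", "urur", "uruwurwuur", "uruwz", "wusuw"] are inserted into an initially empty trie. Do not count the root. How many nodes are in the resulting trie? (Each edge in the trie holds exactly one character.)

Trace insertions, counting only characters that open a new branch:
  "urusrrsrz" → 9 new (u, r, u, s, r, r, s, r, z)
  "uuzuu" → prefix "u" already present; 4 new (u, z, u, u)
  "ururrusr" → prefix "uru" already present; 5 new (r, r, u, s, r)
  "uruwzrr" → prefix "uru" already present; 4 new (w, z, r, r)
  "uuuz" → prefix "uu" already present; 2 new (u, z)
  "uruwzwruuwr" → prefix "uruwz" already present; 6 new (w, r, u, u, w, r)
  "uruzrrsrsr" → prefix "uru" already present; 7 new (z, r, r, s, r, s, r)
  "uuzuuwrw" → prefix "uuzuu" already present; 3 new (w, r, w)
  "uruswswzsss" → prefix "urus" already present; 7 new (w, s, w, z, s, s, s)
  "uruwurwuu" → prefix "uruw" already present; 5 new (u, r, w, u, u)
  "uruswswzss" → prefix "uruswswzss" already present; 0 new (none)
  "ururswr" → prefix "urur" already present; 3 new (s, w, r)
  "zzurw" → 5 new (z, z, u, r, w)
  "urusrw" → prefix "urusr" already present; 1 new (w)
  "urur" → prefix "urur" already present; 0 new (none)
  "uruwurwuur" → prefix "uruwurwuu" already present; 1 new (r)
  "uruwz" → prefix "uruwz" already present; 0 new (none)
  "wusuw" → 5 new (w, u, s, u, w)
Total nodes = 9 + 4 + 5 + 4 + 2 + 6 + 7 + 3 + 7 + 5 + 0 + 3 + 5 + 1 + 0 + 1 + 0 + 5 = 67

67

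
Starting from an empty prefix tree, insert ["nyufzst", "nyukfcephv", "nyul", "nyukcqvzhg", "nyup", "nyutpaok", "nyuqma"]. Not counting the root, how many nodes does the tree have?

30

For each word, the new-node count is its length minus the longest prefix already in the trie:
  "nyufzst" → 7 new (n, y, u, f, z, s, t)
  "nyukfcephv" → prefix "nyu" already present; 7 new (k, f, c, e, p, h, v)
  "nyul" → prefix "nyu" already present; 1 new (l)
  "nyukcqvzhg" → prefix "nyuk" already present; 6 new (c, q, v, z, h, g)
  "nyup" → prefix "nyu" already present; 1 new (p)
  "nyutpaok" → prefix "nyu" already present; 5 new (t, p, a, o, k)
  "nyuqma" → prefix "nyu" already present; 3 new (q, m, a)
Total nodes = 7 + 7 + 1 + 6 + 1 + 5 + 3 = 30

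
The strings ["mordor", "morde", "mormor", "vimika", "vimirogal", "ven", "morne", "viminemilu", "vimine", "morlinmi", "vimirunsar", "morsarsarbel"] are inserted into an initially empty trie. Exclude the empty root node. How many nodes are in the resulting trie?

For each word, the new-node count is its length minus the longest prefix already in the trie:
  "mordor" → 6 new (m, o, r, d, o, r)
  "morde" → prefix "mord" already present; 1 new (e)
  "mormor" → prefix "mor" already present; 3 new (m, o, r)
  "vimika" → 6 new (v, i, m, i, k, a)
  "vimirogal" → prefix "vimi" already present; 5 new (r, o, g, a, l)
  "ven" → prefix "v" already present; 2 new (e, n)
  "morne" → prefix "mor" already present; 2 new (n, e)
  "viminemilu" → prefix "vimi" already present; 6 new (n, e, m, i, l, u)
  "vimine" → prefix "vimine" already present; 0 new (none)
  "morlinmi" → prefix "mor" already present; 5 new (l, i, n, m, i)
  "vimirunsar" → prefix "vimir" already present; 5 new (u, n, s, a, r)
  "morsarsarbel" → prefix "mor" already present; 9 new (s, a, r, s, a, r, b, e, l)
Total nodes = 6 + 1 + 3 + 6 + 5 + 2 + 2 + 6 + 0 + 5 + 5 + 9 = 50

50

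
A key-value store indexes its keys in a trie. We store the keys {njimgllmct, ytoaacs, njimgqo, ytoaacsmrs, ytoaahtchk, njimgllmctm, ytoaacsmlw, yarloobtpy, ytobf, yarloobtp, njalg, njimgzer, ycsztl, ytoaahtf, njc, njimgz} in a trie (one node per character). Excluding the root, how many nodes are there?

54

Count nodes per top-level branch (shared prefixes stored once):
  'n'-branch (njalg, njc, njimgllmct, njimgllmctm, njimgqo, njimgz, njimgzer): 20 nodes
  'y'-branch (yarloobtp, yarloobtpy, ycsztl, ytoaacs, ytoaacsmlw, ytoaacsmrs, ytoaahtchk, ytoaahtf, ytobf): 34 nodes
Sum: 54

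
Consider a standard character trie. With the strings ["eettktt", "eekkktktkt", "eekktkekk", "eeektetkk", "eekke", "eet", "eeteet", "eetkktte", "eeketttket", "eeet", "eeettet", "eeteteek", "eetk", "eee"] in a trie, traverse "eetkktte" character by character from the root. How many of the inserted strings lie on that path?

3

Check each prefix of "eetkktte" against the stored set — each match is an end-marker on the path.
Prefixes of the query that are stored words: "eet", "eetk", "eetkktte"
Count: 3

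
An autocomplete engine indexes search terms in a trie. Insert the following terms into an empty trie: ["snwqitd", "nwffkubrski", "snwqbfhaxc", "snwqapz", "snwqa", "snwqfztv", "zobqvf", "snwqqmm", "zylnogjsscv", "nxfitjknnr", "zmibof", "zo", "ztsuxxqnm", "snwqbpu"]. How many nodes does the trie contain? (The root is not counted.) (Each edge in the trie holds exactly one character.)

Trace insertions, counting only characters that open a new branch:
  "snwqitd" → 7 new (s, n, w, q, i, t, d)
  "nwffkubrski" → 11 new (n, w, f, f, k, u, b, r, s, k, i)
  "snwqbfhaxc" → prefix "snwq" already present; 6 new (b, f, h, a, x, c)
  "snwqapz" → prefix "snwq" already present; 3 new (a, p, z)
  "snwqa" → prefix "snwqa" already present; 0 new (none)
  "snwqfztv" → prefix "snwq" already present; 4 new (f, z, t, v)
  "zobqvf" → 6 new (z, o, b, q, v, f)
  "snwqqmm" → prefix "snwq" already present; 3 new (q, m, m)
  "zylnogjsscv" → prefix "z" already present; 10 new (y, l, n, o, g, j, s, s, c, v)
  "nxfitjknnr" → prefix "n" already present; 9 new (x, f, i, t, j, k, n, n, r)
  "zmibof" → prefix "z" already present; 5 new (m, i, b, o, f)
  "zo" → prefix "zo" already present; 0 new (none)
  "ztsuxxqnm" → prefix "z" already present; 8 new (t, s, u, x, x, q, n, m)
  "snwqbpu" → prefix "snwqb" already present; 2 new (p, u)
Total nodes = 7 + 11 + 6 + 3 + 0 + 4 + 6 + 3 + 10 + 9 + 5 + 0 + 8 + 2 = 74

74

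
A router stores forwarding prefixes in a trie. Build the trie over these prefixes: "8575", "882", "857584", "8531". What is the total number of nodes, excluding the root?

10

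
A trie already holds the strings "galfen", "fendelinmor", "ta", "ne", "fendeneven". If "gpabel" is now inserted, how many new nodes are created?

5

Walking "gpabel" from the root, the first 1 characters ("g") follow existing edges; "p" is the first miss.
New nodes needed: |"gpabel"| − 1 = 6 − 1 = 5.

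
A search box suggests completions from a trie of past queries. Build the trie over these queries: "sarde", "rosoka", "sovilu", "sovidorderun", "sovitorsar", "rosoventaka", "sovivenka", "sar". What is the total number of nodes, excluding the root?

Insert word by word; a character creates a node only if that edge doesn't already exist:
  "sarde" → 5 new (s, a, r, d, e)
  "rosoka" → 6 new (r, o, s, o, k, a)
  "sovilu" → prefix "s" already present; 5 new (o, v, i, l, u)
  "sovidorderun" → prefix "sovi" already present; 8 new (d, o, r, d, e, r, u, n)
  "sovitorsar" → prefix "sovi" already present; 6 new (t, o, r, s, a, r)
  "rosoventaka" → prefix "roso" already present; 7 new (v, e, n, t, a, k, a)
  "sovivenka" → prefix "sovi" already present; 5 new (v, e, n, k, a)
  "sar" → prefix "sar" already present; 0 new (none)
Total nodes = 5 + 6 + 5 + 8 + 6 + 7 + 5 + 0 = 42

42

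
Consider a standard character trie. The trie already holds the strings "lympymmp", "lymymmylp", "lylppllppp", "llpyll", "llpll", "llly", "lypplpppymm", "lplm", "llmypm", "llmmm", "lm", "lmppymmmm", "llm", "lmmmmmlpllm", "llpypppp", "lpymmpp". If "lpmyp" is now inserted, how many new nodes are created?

3

Walking "lpmyp" from the root, the first 2 characters ("lp") follow existing edges; "m" is the first miss.
New nodes needed: |"lpmyp"| − 2 = 5 − 2 = 3.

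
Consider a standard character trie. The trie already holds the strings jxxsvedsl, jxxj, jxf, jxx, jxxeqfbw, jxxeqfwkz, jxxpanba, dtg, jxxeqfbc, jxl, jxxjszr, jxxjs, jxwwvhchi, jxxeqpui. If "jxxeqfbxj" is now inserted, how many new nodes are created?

2

Walking "jxxeqfbxj" from the root, the first 7 characters ("jxxeqfb") follow existing edges; "x" is the first miss.
New nodes needed: |"jxxeqfbxj"| − 7 = 9 − 7 = 2.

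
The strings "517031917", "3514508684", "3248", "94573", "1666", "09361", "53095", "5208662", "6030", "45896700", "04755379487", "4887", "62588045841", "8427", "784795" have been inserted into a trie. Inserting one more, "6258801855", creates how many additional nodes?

4

The longest prefix of "6258801855" already in the trie is "625880" (length 6).
New nodes needed: |"6258801855"| − 6 = 10 − 6 = 4.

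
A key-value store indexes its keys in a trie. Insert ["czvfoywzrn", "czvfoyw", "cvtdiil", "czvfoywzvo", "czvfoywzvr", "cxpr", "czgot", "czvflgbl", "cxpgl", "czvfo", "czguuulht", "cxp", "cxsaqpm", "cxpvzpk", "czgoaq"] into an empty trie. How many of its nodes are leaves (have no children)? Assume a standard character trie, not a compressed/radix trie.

12

Leaves are exactly the stored words that no other stored word extends.
Those words: "cvtdiil", "cxpgl", "cxpr", "cxpvzpk", "cxsaqpm", "czgoaq", "czgot", "czguuulht", "czvflgbl", "czvfoywzrn", "czvfoywzvo", "czvfoywzvr"
Leaf count: 12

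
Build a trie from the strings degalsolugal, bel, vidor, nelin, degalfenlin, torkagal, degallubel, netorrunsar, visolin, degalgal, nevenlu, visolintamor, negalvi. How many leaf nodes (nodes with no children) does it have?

A leaf is a node with no children — equivalently, the end of a word that is not a proper prefix of any other stored word.
Those words: "bel", "degalfenlin", "degalgal", "degallubel", "degalsolugal", "negalvi", "nelin", "netorrunsar", "nevenlu", "torkagal", "vidor", "visolintamor"
Leaf count: 12

12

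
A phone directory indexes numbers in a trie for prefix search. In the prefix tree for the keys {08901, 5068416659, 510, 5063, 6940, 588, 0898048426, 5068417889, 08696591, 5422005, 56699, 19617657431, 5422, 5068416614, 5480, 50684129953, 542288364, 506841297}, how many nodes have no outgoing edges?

17

Leaves are exactly the stored words that no other stored word extends.
Those words: "08696591", "08901", "0898048426", "19617657431", "5063", "506841297", "50684129953", "5068416614", "5068416659", "5068417889", "510", "5422005", "542288364", "5480", "56699", "588", "6940"
Leaf count: 17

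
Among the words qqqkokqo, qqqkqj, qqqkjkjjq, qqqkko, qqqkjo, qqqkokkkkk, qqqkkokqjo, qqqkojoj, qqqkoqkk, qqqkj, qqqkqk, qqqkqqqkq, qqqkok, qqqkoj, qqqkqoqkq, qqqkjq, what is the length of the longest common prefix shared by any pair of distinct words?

6

The deepest shared node is where two words last agree before diverging.
"qqqkko" and "qqqkkokqjo" agree on "qqqkko" (6 characters) before diverging; nothing deeper is shared.
Longest shared-prefix length: 6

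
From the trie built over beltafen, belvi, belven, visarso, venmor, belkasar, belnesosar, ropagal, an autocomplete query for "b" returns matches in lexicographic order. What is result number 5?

Words with prefix "b", in lexicographic order: "belkasar", "belnesosar", "beltafen", "belven", "belvi"
The 5th is belvi.

belvi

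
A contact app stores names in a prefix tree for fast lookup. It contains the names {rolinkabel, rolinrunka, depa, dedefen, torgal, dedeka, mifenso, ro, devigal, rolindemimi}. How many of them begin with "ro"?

4

Walk to "ro"; the words in its subtree are exactly those with that prefix.
Words under "ro": ro, rolindemimi, rolinkabel, rolinrunka
Count: 4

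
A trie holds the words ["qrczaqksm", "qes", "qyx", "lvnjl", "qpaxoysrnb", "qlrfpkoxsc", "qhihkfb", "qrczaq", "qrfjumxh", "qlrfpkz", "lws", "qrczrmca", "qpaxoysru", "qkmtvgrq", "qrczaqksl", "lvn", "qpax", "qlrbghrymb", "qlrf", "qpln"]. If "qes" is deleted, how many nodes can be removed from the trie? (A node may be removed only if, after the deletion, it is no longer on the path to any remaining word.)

After clearing the end-marker at "qes", prune upward until reaching a node still needed by another word.
The suffix "es" (2 nodes) is used only by "qes"; the node for "q" still has the child "r", so pruning stops there.
Nodes removed: 2

2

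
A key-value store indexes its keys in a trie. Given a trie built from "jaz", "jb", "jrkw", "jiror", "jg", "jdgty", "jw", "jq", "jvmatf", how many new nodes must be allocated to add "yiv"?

Nothing in the trie begins with "y"; the whole of "yiv" is new.
3 − 0 = 3 new nodes.

3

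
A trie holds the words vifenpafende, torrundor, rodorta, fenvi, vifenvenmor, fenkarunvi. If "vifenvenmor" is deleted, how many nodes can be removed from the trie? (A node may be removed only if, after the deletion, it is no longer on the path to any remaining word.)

6

After clearing the end-marker at "vifenvenmor", prune upward until reaching a node still needed by another word.
The suffix "venmor" (6 nodes) is used only by "vifenvenmor"; the node for "vifen" still has the child "p", so pruning stops there.
Nodes removed: 6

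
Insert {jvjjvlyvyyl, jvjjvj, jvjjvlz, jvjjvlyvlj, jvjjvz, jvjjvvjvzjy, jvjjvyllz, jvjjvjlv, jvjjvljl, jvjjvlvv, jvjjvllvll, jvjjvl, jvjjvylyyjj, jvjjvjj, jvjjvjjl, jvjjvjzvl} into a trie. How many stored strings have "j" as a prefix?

16

Traverse to the node for "j", then collect every word in that subtree.
Words under "j": jvjjvj, jvjjvjj, jvjjvjjl, jvjjvjlv, jvjjvjzvl, jvjjvl, jvjjvljl, jvjjvllvll, jvjjvlvv, jvjjvlyvlj, jvjjvlyvyyl, jvjjvlz, jvjjvvjvzjy, jvjjvyllz, jvjjvylyyjj, jvjjvz
Count: 16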